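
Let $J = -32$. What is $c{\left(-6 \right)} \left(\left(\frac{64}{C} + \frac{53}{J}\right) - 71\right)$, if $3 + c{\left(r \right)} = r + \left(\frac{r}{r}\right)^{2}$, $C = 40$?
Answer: $\frac{11369}{20} \approx 568.45$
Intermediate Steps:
$c{\left(r \right)} = -2 + r$ ($c{\left(r \right)} = -3 + \left(r + \left(\frac{r}{r}\right)^{2}\right) = -3 + \left(r + 1^{2}\right) = -3 + \left(r + 1\right) = -3 + \left(1 + r\right) = -2 + r$)
$c{\left(-6 \right)} \left(\left(\frac{64}{C} + \frac{53}{J}\right) - 71\right) = \left(-2 - 6\right) \left(\left(\frac{64}{40} + \frac{53}{-32}\right) - 71\right) = - 8 \left(\left(64 \cdot \frac{1}{40} + 53 \left(- \frac{1}{32}\right)\right) - 71\right) = - 8 \left(\left(\frac{8}{5} - \frac{53}{32}\right) - 71\right) = - 8 \left(- \frac{9}{160} - 71\right) = \left(-8\right) \left(- \frac{11369}{160}\right) = \frac{11369}{20}$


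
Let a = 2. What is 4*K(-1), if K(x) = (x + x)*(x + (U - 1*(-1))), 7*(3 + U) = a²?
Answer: 136/7 ≈ 19.429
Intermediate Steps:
U = -17/7 (U = -3 + (⅐)*2² = -3 + (⅐)*4 = -3 + 4/7 = -17/7 ≈ -2.4286)
K(x) = 2*x*(-10/7 + x) (K(x) = (x + x)*(x + (-17/7 - 1*(-1))) = (2*x)*(x + (-17/7 + 1)) = (2*x)*(x - 10/7) = (2*x)*(-10/7 + x) = 2*x*(-10/7 + x))
4*K(-1) = 4*((2/7)*(-1)*(-10 + 7*(-1))) = 4*((2/7)*(-1)*(-10 - 7)) = 4*((2/7)*(-1)*(-17)) = 4*(34/7) = 136/7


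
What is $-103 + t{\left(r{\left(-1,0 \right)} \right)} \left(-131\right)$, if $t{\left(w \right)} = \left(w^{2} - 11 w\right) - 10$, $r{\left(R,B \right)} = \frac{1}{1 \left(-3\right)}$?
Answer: $\frac{6409}{9} \approx 712.11$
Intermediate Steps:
$r{\left(R,B \right)} = - \frac{1}{3}$ ($r{\left(R,B \right)} = 1 \left(- \frac{1}{3}\right) = - \frac{1}{3}$)
$t{\left(w \right)} = -10 + w^{2} - 11 w$
$-103 + t{\left(r{\left(-1,0 \right)} \right)} \left(-131\right) = -103 + \left(-10 + \left(- \frac{1}{3}\right)^{2} - - \frac{11}{3}\right) \left(-131\right) = -103 + \left(-10 + \frac{1}{9} + \frac{11}{3}\right) \left(-131\right) = -103 - - \frac{7336}{9} = -103 + \frac{7336}{9} = \frac{6409}{9}$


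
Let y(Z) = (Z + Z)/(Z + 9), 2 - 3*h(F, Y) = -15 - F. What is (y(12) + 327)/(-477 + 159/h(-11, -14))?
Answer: -4594/5565 ≈ -0.82552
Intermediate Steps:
h(F, Y) = 17/3 + F/3 (h(F, Y) = 2/3 - (-15 - F)/3 = 2/3 + (5 + F/3) = 17/3 + F/3)
y(Z) = 2*Z/(9 + Z) (y(Z) = (2*Z)/(9 + Z) = 2*Z/(9 + Z))
(y(12) + 327)/(-477 + 159/h(-11, -14)) = (2*12/(9 + 12) + 327)/(-477 + 159/(17/3 + (1/3)*(-11))) = (2*12/21 + 327)/(-477 + 159/(17/3 - 11/3)) = (2*12*(1/21) + 327)/(-477 + 159/2) = (8/7 + 327)/(-477 + 159*(1/2)) = 2297/(7*(-477 + 159/2)) = 2297/(7*(-795/2)) = (2297/7)*(-2/795) = -4594/5565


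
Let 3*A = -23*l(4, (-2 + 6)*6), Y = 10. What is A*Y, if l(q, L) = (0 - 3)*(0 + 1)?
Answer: 230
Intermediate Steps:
l(q, L) = -3 (l(q, L) = -3*1 = -3)
A = 23 (A = (-23*(-3))/3 = (1/3)*69 = 23)
A*Y = 23*10 = 230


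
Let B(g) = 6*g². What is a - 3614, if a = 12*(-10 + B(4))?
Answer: -2582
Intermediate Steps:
a = 1032 (a = 12*(-10 + 6*4²) = 12*(-10 + 6*16) = 12*(-10 + 96) = 12*86 = 1032)
a - 3614 = 1032 - 3614 = -2582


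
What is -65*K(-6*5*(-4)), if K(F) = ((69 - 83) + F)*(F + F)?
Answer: -1653600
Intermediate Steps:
K(F) = 2*F*(-14 + F) (K(F) = (-14 + F)*(2*F) = 2*F*(-14 + F))
-65*K(-6*5*(-4)) = -130*-6*5*(-4)*(-14 - 6*5*(-4)) = -130*(-30*(-4))*(-14 - 30*(-4)) = -130*120*(-14 + 120) = -130*120*106 = -65*25440 = -1653600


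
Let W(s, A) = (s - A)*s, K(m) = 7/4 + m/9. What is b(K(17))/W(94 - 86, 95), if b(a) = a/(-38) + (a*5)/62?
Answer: -131/461187 ≈ -0.00028405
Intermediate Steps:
K(m) = 7/4 + m/9 (K(m) = 7*(¼) + m*(⅑) = 7/4 + m/9)
W(s, A) = s*(s - A)
b(a) = 32*a/589 (b(a) = a*(-1/38) + (5*a)*(1/62) = -a/38 + 5*a/62 = 32*a/589)
b(K(17))/W(94 - 86, 95) = (32*(7/4 + (⅑)*17)/589)/(((94 - 86)*((94 - 86) - 1*95))) = (32*(7/4 + 17/9)/589)/((8*(8 - 95))) = ((32/589)*(131/36))/((8*(-87))) = (1048/5301)/(-696) = (1048/5301)*(-1/696) = -131/461187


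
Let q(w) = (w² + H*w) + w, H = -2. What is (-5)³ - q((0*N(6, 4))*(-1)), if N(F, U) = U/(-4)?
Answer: -125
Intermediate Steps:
N(F, U) = -U/4 (N(F, U) = U*(-¼) = -U/4)
q(w) = w² - w (q(w) = (w² - 2*w) + w = w² - w)
(-5)³ - q((0*N(6, 4))*(-1)) = (-5)³ - (0*(-¼*4))*(-1)*(-1 + (0*(-¼*4))*(-1)) = -125 - (0*(-1))*(-1)*(-1 + (0*(-1))*(-1)) = -125 - 0*(-1)*(-1 + 0*(-1)) = -125 - 0*(-1 + 0) = -125 - 0*(-1) = -125 - 1*0 = -125 + 0 = -125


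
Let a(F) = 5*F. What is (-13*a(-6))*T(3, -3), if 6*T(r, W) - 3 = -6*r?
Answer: -975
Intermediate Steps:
T(r, W) = 1/2 - r (T(r, W) = 1/2 + (-6*r)/6 = 1/2 - r)
(-13*a(-6))*T(3, -3) = (-65*(-6))*(1/2 - 1*3) = (-13*(-30))*(1/2 - 3) = 390*(-5/2) = -975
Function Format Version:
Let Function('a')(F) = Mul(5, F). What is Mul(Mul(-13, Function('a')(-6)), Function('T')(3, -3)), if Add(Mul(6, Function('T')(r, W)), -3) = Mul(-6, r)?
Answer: -975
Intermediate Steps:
Function('T')(r, W) = Add(Rational(1, 2), Mul(-1, r)) (Function('T')(r, W) = Add(Rational(1, 2), Mul(Rational(1, 6), Mul(-6, r))) = Add(Rational(1, 2), Mul(-1, r)))
Mul(Mul(-13, Function('a')(-6)), Function('T')(3, -3)) = Mul(Mul(-13, Mul(5, -6)), Add(Rational(1, 2), Mul(-1, 3))) = Mul(Mul(-13, -30), Add(Rational(1, 2), -3)) = Mul(390, Rational(-5, 2)) = -975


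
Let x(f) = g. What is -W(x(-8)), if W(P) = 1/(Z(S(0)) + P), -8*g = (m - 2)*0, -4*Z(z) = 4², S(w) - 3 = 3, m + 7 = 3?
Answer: ¼ ≈ 0.25000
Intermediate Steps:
m = -4 (m = -7 + 3 = -4)
S(w) = 6 (S(w) = 3 + 3 = 6)
Z(z) = -4 (Z(z) = -¼*4² = -¼*16 = -4)
g = 0 (g = -(-4 - 2)*0/8 = -(-3)*0/4 = -⅛*0 = 0)
x(f) = 0
W(P) = 1/(-4 + P)
-W(x(-8)) = -1/(-4 + 0) = -1/(-4) = -1*(-¼) = ¼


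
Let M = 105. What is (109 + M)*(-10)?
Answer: -2140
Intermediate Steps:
(109 + M)*(-10) = (109 + 105)*(-10) = 214*(-10) = -2140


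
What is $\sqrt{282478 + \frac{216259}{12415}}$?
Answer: $\frac{\sqrt{43541647509035}}{12415} \approx 531.5$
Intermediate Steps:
$\sqrt{282478 + \frac{216259}{12415}} = \sqrt{\frac{3507180629}{12415}} = \frac{\sqrt{43541647509035}}{12415}$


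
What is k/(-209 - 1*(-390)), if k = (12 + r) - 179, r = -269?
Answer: -436/181 ≈ -2.4088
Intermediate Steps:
k = -436 (k = (12 - 269) - 179 = -257 - 179 = -436)
k/(-209 - 1*(-390)) = -436/(-209 - 1*(-390)) = -436/(-209 + 390) = -436/181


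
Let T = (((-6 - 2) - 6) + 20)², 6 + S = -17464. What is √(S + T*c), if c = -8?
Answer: I*√17758 ≈ 133.26*I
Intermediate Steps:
S = -17470 (S = -6 - 17464 = -17470)
T = 36 (T = ((-8 - 6) + 20)² = (-14 + 20)² = 6² = 36)
√(S + T*c) = √(-17470 + 36*(-8)) = √(-17470 - 288) = √(-17758) = I*√17758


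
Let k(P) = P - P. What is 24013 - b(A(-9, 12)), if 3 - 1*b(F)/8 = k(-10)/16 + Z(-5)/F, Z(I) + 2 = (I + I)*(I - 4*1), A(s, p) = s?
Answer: 215197/9 ≈ 23911.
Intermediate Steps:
k(P) = 0
Z(I) = -2 + 2*I*(-4 + I) (Z(I) = -2 + (I + I)*(I - 4*1) = -2 + (2*I)*(I - 4) = -2 + (2*I)*(-4 + I) = -2 + 2*I*(-4 + I))
b(F) = 24 - 704/F (b(F) = 24 - 8*(0/16 + (-2 - 8*(-5) + 2*(-5)²)/F) = 24 - 8*(0*(1/16) + (-2 + 40 + 2*25)/F) = 24 - 8*(0 + (-2 + 40 + 50)/F) = 24 - 8*(0 + 88/F) = 24 - 704/F)
24013 - b(A(-9, 12)) = 24013 - (24 - 704/(-9)) = 24013 - (24 - 704*(-⅑)) = 24013 - (24 + 704/9) = 24013 - 1*920/9 = 24013 - 920/9 = 215197/9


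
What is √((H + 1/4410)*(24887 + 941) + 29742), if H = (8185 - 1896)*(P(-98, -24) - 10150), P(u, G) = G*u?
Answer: 4*I*√872798936908205/105 ≈ 1.1255e+6*I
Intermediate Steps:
H = -49041622 (H = (8185 - 1896)*(-24*(-98) - 10150) = 6289*(2352 - 10150) = 6289*(-7798) = -49041622)
√((H + 1/4410)*(24887 + 941) + 29742) = √((-49041622 + 1/4410)*(24887 + 941) + 29742) = √((-49041622 + 1/4410)*25828 + 29742) = √(-216273553019/4410*25828 + 29742) = √(-2792956663687366/2205 + 29742) = √(-2792956598106256/2205) = 4*I*√872798936908205/105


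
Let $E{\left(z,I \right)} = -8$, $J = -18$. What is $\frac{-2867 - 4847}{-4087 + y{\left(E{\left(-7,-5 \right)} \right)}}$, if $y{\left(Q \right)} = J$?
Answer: $\frac{7714}{4105} \approx 1.8792$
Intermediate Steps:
$y{\left(Q \right)} = -18$
$\frac{-2867 - 4847}{-4087 + y{\left(E{\left(-7,-5 \right)} \right)}} = \frac{-2867 - 4847}{-4087 - 18} = - \frac{7714}{-4105} = \left(-7714\right) \left(- \frac{1}{4105}\right) = \frac{7714}{4105}$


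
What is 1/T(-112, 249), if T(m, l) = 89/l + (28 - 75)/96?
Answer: -2656/351 ≈ -7.5669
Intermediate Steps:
T(m, l) = -47/96 + 89/l (T(m, l) = 89/l - 47*1/96 = 89/l - 47/96 = -47/96 + 89/l)
1/T(-112, 249) = 1/(-47/96 + 89/249) = 1/(-351/2656) = -2656/351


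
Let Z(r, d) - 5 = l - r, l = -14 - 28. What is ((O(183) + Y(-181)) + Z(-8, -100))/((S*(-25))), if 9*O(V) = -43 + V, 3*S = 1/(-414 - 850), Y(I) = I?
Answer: -88480/3 ≈ -29493.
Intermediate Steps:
l = -42
S = -1/3792 (S = 1/(3*(-414 - 850)) = (⅓)/(-1264) = (⅓)*(-1/1264) = -1/3792 ≈ -0.00026371)
O(V) = -43/9 + V/9 (O(V) = (-43 + V)/9 = -43/9 + V/9)
Z(r, d) = -37 - r (Z(r, d) = 5 + (-42 - r) = -37 - r)
((O(183) + Y(-181)) + Z(-8, -100))/((S*(-25))) = (((-43/9 + (⅑)*183) - 181) + (-37 - 1*(-8)))/((-1/3792*(-25))) = (((-43/9 + 61/3) - 181) + (-37 + 8))/(25/3792) = ((140/9 - 181) - 29)*(3792/25) = (-1489/9 - 29)*(3792/25) = -1750/9*3792/25 = -88480/3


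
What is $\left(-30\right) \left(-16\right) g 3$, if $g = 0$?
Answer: $0$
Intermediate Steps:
$\left(-30\right) \left(-16\right) g 3 = \left(-30\right) \left(-16\right) 0 \cdot 3 = 480 \cdot 0 = 0$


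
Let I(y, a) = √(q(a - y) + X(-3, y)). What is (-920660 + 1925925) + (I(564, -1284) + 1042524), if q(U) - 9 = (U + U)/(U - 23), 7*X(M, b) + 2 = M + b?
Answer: 2047789 + √15580636498/13097 ≈ 2.0478e+6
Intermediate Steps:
X(M, b) = -2/7 + M/7 + b/7 (X(M, b) = -2/7 + (M + b)/7 = -2/7 + (M/7 + b/7) = -2/7 + M/7 + b/7)
q(U) = 9 + 2*U/(-23 + U) (q(U) = 9 + (U + U)/(U - 23) = 9 + (2*U)/(-23 + U) = 9 + 2*U/(-23 + U))
I(y, a) = √(-5/7 + y/7 + (-207 - 11*y + 11*a)/(-23 + a - y)) (I(y, a) = √((-207 + 11*(a - y))/(-23 + (a - y)) + (-2/7 + (⅐)*(-3) + y/7)) = √((-207 + (-11*y + 11*a))/(-23 + a - y) + (-2/7 - 3/7 + y/7)) = √((-207 - 11*y + 11*a)/(-23 + a - y) + (-5/7 + y/7)) = √(-5/7 + y/7 + (-207 - 11*y + 11*a)/(-23 + a - y)))
(-920660 + 1925925) + (I(564, -1284) + 1042524) = (-920660 + 1925925) + (√7*√((1334 - 72*(-1284) + 72*564 + 564*(23 + 564 - 1*(-1284)))/(23 + 564 - 1*(-1284)))/7 + 1042524) = 1005265 + (√7*√((1334 + 92448 + 40608 + 564*(23 + 564 + 1284))/(23 + 564 + 1284))/7 + 1042524) = 1005265 + (√7*√((1334 + 92448 + 40608 + 564*1871)/1871)/7 + 1042524) = 1005265 + (√7*√((1334 + 92448 + 40608 + 1055244)/1871)/7 + 1042524) = 1005265 + (√7*√((1/1871)*1189634)/7 + 1042524) = 1005265 + (√7*√(1189634/1871)/7 + 1042524) = 1005265 + (√7*(√2225805214/1871)/7 + 1042524) = 1005265 + (√15580636498/13097 + 1042524) = 1005265 + (1042524 + √15580636498/13097) = 2047789 + √15580636498/13097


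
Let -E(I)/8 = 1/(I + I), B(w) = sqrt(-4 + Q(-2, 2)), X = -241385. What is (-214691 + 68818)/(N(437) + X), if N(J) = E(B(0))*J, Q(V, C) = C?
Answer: 1530937135/2533401999 + 5543174*I*sqrt(2)/2533401999 ≈ 0.6043 + 0.0030943*I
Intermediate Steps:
B(w) = I*sqrt(2) (B(w) = sqrt(-4 + 2) = sqrt(-2) = I*sqrt(2))
E(I) = -4/I (E(I) = -8/(I + I) = -8*1/(2*I) = -4/I)
N(J) = 2*I*J*sqrt(2) (N(J) = (-4*(-I*sqrt(2)/2))*J = (-(-2)*I*sqrt(2))*J = (2*I*sqrt(2))*J = 2*I*J*sqrt(2))
(-214691 + 68818)/(N(437) + X) = (-214691 + 68818)/(2*I*437*sqrt(2) - 241385) = -145873/(874*I*sqrt(2) - 241385) = -145873/(-241385 + 874*I*sqrt(2))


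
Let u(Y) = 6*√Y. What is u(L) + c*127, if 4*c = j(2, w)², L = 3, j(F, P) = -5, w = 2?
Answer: 3175/4 + 6*√3 ≈ 804.14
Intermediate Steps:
c = 25/4 (c = (¼)*(-5)² = (¼)*25 = 25/4 ≈ 6.2500)
u(L) + c*127 = 6*√3 + (25/4)*127 = 6*√3 + 3175/4 = 3175/4 + 6*√3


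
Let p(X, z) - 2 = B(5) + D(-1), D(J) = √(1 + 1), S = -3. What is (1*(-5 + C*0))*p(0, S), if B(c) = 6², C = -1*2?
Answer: -190 - 5*√2 ≈ -197.07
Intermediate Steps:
C = -2
D(J) = √2
B(c) = 36
p(X, z) = 38 + √2 (p(X, z) = 2 + (36 + √2) = 38 + √2)
(1*(-5 + C*0))*p(0, S) = (1*(-5 - 2*0))*(38 + √2) = (1*(-5 + 0))*(38 + √2) = (1*(-5))*(38 + √2) = -5*(38 + √2) = -190 - 5*√2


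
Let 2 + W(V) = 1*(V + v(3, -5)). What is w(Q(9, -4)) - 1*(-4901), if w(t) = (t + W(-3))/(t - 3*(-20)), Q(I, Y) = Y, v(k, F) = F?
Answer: 19603/4 ≈ 4900.8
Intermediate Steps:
W(V) = -7 + V (W(V) = -2 + 1*(V - 5) = -2 + 1*(-5 + V) = -2 + (-5 + V) = -7 + V)
w(t) = (-10 + t)/(60 + t) (w(t) = (t + (-7 - 3))/(t - 3*(-20)) = (t - 10)/(t + 60) = (-10 + t)/(60 + t))
w(Q(9, -4)) - 1*(-4901) = (-10 - 4)/(60 - 4) - 1*(-4901) = -14/56 + 4901 = (1/56)*(-14) + 4901 = -1/4 + 4901 = 19603/4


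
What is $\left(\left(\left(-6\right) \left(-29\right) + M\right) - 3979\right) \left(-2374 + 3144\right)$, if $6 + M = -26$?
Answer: $-2954490$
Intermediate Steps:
$M = -32$ ($M = -6 - 26 = -32$)
$\left(\left(\left(-6\right) \left(-29\right) + M\right) - 3979\right) \left(-2374 + 3144\right) = \left(\left(\left(-6\right) \left(-29\right) - 32\right) - 3979\right) \left(-2374 + 3144\right) = \left(\left(174 - 32\right) - 3979\right) 770 = \left(142 - 3979\right) 770 = \left(-3837\right) 770 = -2954490$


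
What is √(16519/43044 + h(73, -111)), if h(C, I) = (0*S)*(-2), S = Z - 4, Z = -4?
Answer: √177760959/21522 ≈ 0.61949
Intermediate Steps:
S = -8 (S = -4 - 4 = -8)
h(C, I) = 0 (h(C, I) = (0*(-8))*(-2) = 0*(-2) = 0)
√(16519/43044 + h(73, -111)) = √(16519/43044 + 0) = √(16519/43044) = √177760959/21522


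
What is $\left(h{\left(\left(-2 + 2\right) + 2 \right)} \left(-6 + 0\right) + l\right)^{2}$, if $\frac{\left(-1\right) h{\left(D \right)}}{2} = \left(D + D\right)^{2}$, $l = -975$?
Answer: $613089$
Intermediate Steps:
$h{\left(D \right)} = - 8 D^{2}$ ($h{\left(D \right)} = - 2 \left(D + D\right)^{2} = - 2 \left(2 D\right)^{2} = - 2 \cdot 4 D^{2} = - 8 D^{2}$)
$\left(h{\left(\left(-2 + 2\right) + 2 \right)} \left(-6 + 0\right) + l\right)^{2} = \left(- 8 \left(\left(-2 + 2\right) + 2\right)^{2} \left(-6 + 0\right) - 975\right)^{2} = \left(- 8 \left(0 + 2\right)^{2} \left(-6\right) - 975\right)^{2} = \left(- 8 \cdot 2^{2} \left(-6\right) - 975\right)^{2} = \left(\left(-8\right) 4 \left(-6\right) - 975\right)^{2} = \left(\left(-32\right) \left(-6\right) - 975\right)^{2} = \left(192 - 975\right)^{2} = \left(-783\right)^{2} = 613089$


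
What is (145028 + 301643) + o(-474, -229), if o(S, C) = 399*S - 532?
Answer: 257013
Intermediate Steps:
o(S, C) = -532 + 399*S
(145028 + 301643) + o(-474, -229) = (145028 + 301643) + (-532 + 399*(-474)) = 446671 + (-532 - 189126) = 446671 - 189658 = 257013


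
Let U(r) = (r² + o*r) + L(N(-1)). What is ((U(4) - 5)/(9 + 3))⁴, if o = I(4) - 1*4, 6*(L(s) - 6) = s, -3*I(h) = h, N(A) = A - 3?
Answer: 625/20736 ≈ 0.030141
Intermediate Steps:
N(A) = -3 + A
I(h) = -h/3
L(s) = 6 + s/6
o = -16/3 (o = -⅓*4 - 1*4 = -4/3 - 4 = -16/3 ≈ -5.3333)
U(r) = 16/3 + r² - 16*r/3 (U(r) = (r² - 16*r/3) + (6 + (-3 - 1)/6) = (r² - 16*r/3) + (6 + (⅙)*(-4)) = (r² - 16*r/3) + (6 - ⅔) = (r² - 16*r/3) + 16/3 = 16/3 + r² - 16*r/3)
((U(4) - 5)/(9 + 3))⁴ = (((16/3 + 4² - 16/3*4) - 5)/(9 + 3))⁴ = (((16/3 + 16 - 64/3) - 5)/12)⁴ = ((0 - 5)*(1/12))⁴ = (-5*1/12)⁴ = (-5/12)⁴ = 625/20736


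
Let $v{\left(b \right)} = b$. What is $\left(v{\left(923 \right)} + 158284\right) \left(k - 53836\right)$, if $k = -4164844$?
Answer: $-671643386760$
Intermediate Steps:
$\left(v{\left(923 \right)} + 158284\right) \left(k - 53836\right) = \left(923 + 158284\right) \left(-4164844 - 53836\right) = 159207 \left(-4164844 - 53836\right) = 159207 \left(-4218680\right) = -671643386760$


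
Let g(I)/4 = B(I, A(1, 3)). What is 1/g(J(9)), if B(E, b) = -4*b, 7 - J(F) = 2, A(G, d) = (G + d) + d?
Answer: -1/112 ≈ -0.0089286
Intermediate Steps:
A(G, d) = G + 2*d
J(F) = 5 (J(F) = 7 - 1*2 = 7 - 2 = 5)
g(I) = -112 (g(I) = 4*(-4*(1 + 2*3)) = 4*(-4*(1 + 6)) = 4*(-4*7) = 4*(-28) = -112)
1/g(J(9)) = 1/(-112) = -1/112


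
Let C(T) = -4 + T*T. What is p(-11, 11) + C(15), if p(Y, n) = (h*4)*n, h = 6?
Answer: 485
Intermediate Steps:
p(Y, n) = 24*n (p(Y, n) = (6*4)*n = 24*n)
C(T) = -4 + T²
p(-11, 11) + C(15) = 24*11 + (-4 + 15²) = 264 + (-4 + 225) = 264 + 221 = 485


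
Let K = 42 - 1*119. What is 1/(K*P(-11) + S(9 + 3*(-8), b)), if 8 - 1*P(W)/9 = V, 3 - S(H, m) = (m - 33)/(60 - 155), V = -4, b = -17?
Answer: -19/157957 ≈ -0.00012029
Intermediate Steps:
S(H, m) = 252/95 + m/95 (S(H, m) = 3 - (m - 33)/(60 - 155) = 3 - (-33 + m)/(-95) = 3 - (-33 + m)*(-1)/95 = 3 - (33/95 - m/95) = 3 + (-33/95 + m/95) = 252/95 + m/95)
P(W) = 108 (P(W) = 72 - 9*(-4) = 72 + 36 = 108)
K = -77 (K = 42 - 119 = -77)
1/(K*P(-11) + S(9 + 3*(-8), b)) = 1/(-77*108 + (252/95 + (1/95)*(-17))) = 1/(-8316 + (252/95 - 17/95)) = 1/(-8316 + 47/19) = 1/(-157957/19) = -19/157957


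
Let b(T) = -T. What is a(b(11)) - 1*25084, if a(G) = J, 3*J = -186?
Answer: -25146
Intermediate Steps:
J = -62 (J = (⅓)*(-186) = -62)
a(G) = -62
a(b(11)) - 1*25084 = -62 - 1*25084 = -62 - 25084 = -25146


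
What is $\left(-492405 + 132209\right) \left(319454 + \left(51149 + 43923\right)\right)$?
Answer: $-149310607096$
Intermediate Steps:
$\left(-492405 + 132209\right) \left(319454 + \left(51149 + 43923\right)\right) = - 360196 \left(319454 + 95072\right) = \left(-360196\right) 414526 = -149310607096$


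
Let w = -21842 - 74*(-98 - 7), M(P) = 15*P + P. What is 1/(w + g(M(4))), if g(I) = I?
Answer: -1/14008 ≈ -7.1388e-5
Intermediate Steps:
M(P) = 16*P
w = -14072 (w = -21842 - 74*(-105) = -21842 + 7770 = -14072)
1/(w + g(M(4))) = 1/(-14072 + 16*4) = 1/(-14072 + 64) = 1/(-14008) = -1/14008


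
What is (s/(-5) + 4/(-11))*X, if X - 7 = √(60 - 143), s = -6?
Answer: 322/55 + 46*I*√83/55 ≈ 5.8545 + 7.6196*I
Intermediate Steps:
X = 7 + I*√83 (X = 7 + √(60 - 143) = 7 + √(-83) = 7 + I*√83 ≈ 7.0 + 9.1104*I)
(s/(-5) + 4/(-11))*X = (-6/(-5) + 4/(-11))*(7 + I*√83) = (-6*(-⅕) + 4*(-1/11))*(7 + I*√83) = (6/5 - 4/11)*(7 + I*√83) = 46*(7 + I*√83)/55 = 322/55 + 46*I*√83/55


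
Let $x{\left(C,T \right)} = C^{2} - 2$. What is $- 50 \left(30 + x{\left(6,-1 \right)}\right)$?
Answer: $-3200$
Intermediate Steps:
$x{\left(C,T \right)} = -2 + C^{2}$
$- 50 \left(30 + x{\left(6,-1 \right)}\right) = - 50 \left(30 - \left(2 - 6^{2}\right)\right) = - 50 \left(30 + \left(-2 + 36\right)\right) = - 50 \left(30 + 34\right) = \left(-50\right) 64 = -3200$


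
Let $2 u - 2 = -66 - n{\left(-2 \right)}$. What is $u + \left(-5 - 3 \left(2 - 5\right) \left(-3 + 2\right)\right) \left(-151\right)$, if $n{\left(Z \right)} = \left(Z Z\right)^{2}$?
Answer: $2074$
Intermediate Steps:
$n{\left(Z \right)} = Z^{4}$ ($n{\left(Z \right)} = \left(Z^{2}\right)^{2} = Z^{4}$)
$u = -40$ ($u = 1 + \frac{-66 - \left(-2\right)^{4}}{2} = 1 + \frac{-66 - 16}{2} = 1 + \frac{1}{2} \left(-82\right) = 1 - 41 = -40$)
$u + \left(-5 - 3 \left(2 - 5\right) \left(-3 + 2\right)\right) \left(-151\right) = -40 + \left(-5 - 3 \left(2 - 5\right) \left(-3 + 2\right)\right) \left(-151\right) = -40 + \left(-5 - 3 \left(\left(-3\right) \left(-1\right)\right)\right) \left(-151\right) = -40 + \left(-5 - 9\right) \left(-151\right) = -40 - -2114 = -40 + 2114 = 2074$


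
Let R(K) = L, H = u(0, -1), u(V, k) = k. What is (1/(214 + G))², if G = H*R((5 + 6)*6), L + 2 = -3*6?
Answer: 1/54756 ≈ 1.8263e-5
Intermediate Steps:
H = -1
L = -20 (L = -2 - 3*6 = -2 - 18 = -20)
R(K) = -20
G = 20 (G = -1*(-20) = 20)
(1/(214 + G))² = (1/(214 + 20))² = (1/234)² = 1/54756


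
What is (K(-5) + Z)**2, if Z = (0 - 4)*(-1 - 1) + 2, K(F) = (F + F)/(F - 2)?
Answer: 6400/49 ≈ 130.61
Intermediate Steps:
K(F) = 2*F/(-2 + F) (K(F) = (2*F)/(-2 + F) = 2*F/(-2 + F))
Z = 10 (Z = -4*(-2) + 2 = 8 + 2 = 10)
(K(-5) + Z)**2 = (2*(-5)/(-2 - 5) + 10)**2 = (2*(-5)/(-7) + 10)**2 = (2*(-5)*(-1/7) + 10)**2 = (10/7 + 10)**2 = (80/7)**2 = 6400/49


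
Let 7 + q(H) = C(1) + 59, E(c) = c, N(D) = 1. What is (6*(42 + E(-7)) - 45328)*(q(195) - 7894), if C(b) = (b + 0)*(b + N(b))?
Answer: 353725120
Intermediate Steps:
C(b) = b*(1 + b) (C(b) = (b + 0)*(b + 1) = b*(1 + b))
q(H) = 54 (q(H) = -7 + (1*(1 + 1) + 59) = -7 + (1*2 + 59) = -7 + (2 + 59) = -7 + 61 = 54)
(6*(42 + E(-7)) - 45328)*(q(195) - 7894) = (6*(42 - 7) - 45328)*(54 - 7894) = (6*35 - 45328)*(-7840) = (210 - 45328)*(-7840) = -45118*(-7840) = 353725120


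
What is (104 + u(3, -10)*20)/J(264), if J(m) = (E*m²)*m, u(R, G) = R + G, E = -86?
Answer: 1/43954944 ≈ 2.2751e-8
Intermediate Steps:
u(R, G) = G + R
J(m) = -86*m³ (J(m) = (-86*m²)*m = -86*m³)
(104 + u(3, -10)*20)/J(264) = (104 + (-10 + 3)*20)/((-86*264³)) = (104 - 7*20)/((-86*18399744)) = (104 - 140)/(-1582377984) = -36*(-1/1582377984) = 1/43954944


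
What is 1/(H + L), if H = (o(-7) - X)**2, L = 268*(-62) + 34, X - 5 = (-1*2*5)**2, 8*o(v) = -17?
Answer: -64/326799 ≈ -0.00019584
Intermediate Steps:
o(v) = -17/8 (o(v) = (1/8)*(-17) = -17/8)
X = 105 (X = 5 + (-1*2*5)**2 = 5 + (-2*5)**2 = 5 + (-10)**2 = 5 + 100 = 105)
L = -16582 (L = -16616 + 34 = -16582)
H = 734449/64 (H = (-17/8 - 1*105)**2 = (-17/8 - 105)**2 = (-857/8)**2 = 734449/64 ≈ 11476.)
1/(H + L) = 1/(734449/64 - 16582) = 1/(-326799/64) = -64/326799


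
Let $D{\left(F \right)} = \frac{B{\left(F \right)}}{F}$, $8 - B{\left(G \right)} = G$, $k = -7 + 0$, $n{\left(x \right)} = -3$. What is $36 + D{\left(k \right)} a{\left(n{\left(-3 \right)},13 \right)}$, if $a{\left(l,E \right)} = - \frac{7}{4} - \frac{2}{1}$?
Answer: $\frac{1233}{28} \approx 44.036$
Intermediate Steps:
$k = -7$
$B{\left(G \right)} = 8 - G$
$D{\left(F \right)} = \frac{8 - F}{F}$
$a{\left(l,E \right)} = - \frac{15}{4}$ ($a{\left(l,E \right)} = \left(-7\right) \frac{1}{4} - 2 = - \frac{7}{4} - 2 = - \frac{15}{4}$)
$36 + D{\left(k \right)} a{\left(n{\left(-3 \right)},13 \right)} = 36 + \frac{8 - -7}{-7} \left(- \frac{15}{4}\right) = 36 + - \frac{8 + 7}{7} \left(- \frac{15}{4}\right) = 36 + \left(- \frac{1}{7}\right) 15 \left(- \frac{15}{4}\right) = 36 - - \frac{225}{28} = 36 + \frac{225}{28} = \frac{1233}{28}$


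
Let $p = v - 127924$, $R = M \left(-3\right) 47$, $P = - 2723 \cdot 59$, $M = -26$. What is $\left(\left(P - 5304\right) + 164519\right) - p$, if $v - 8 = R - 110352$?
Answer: $233160$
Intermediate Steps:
$P = -160657$ ($P = \left(-1\right) 160657 = -160657$)
$R = 3666$ ($R = \left(-26\right) \left(-3\right) 47 = 78 \cdot 47 = 3666$)
$v = -106678$ ($v = 8 + \left(3666 - 110352\right) = 8 - 106686 = -106678$)
$p = -234602$ ($p = -106678 - 127924 = -234602$)
$\left(\left(P - 5304\right) + 164519\right) - p = \left(\left(-160657 - 5304\right) + 164519\right) - -234602 = \left(-165961 + 164519\right) + 234602 = -1442 + 234602 = 233160$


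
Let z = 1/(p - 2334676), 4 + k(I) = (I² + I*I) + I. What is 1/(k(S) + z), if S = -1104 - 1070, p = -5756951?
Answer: 8091627/76468901418497 ≈ 1.0582e-7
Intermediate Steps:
S = -2174
k(I) = -4 + I + 2*I² (k(I) = -4 + ((I² + I*I) + I) = -4 + ((I² + I²) + I) = -4 + (2*I² + I) = -4 + (I + 2*I²) = -4 + I + 2*I²)
z = -1/8091627 (z = 1/(-5756951 - 2334676) = 1/(-8091627) = -1/8091627 ≈ -1.2358e-7)
1/(k(S) + z) = 1/((-4 - 2174 + 2*(-2174)²) - 1/8091627) = 1/((-4 - 2174 + 2*4726276) - 1/8091627) = 1/((-4 - 2174 + 9452552) - 1/8091627) = 1/(9450374 - 1/8091627) = 1/(76468901418497/8091627) = 8091627/76468901418497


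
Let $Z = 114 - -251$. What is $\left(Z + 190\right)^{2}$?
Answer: $308025$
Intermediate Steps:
$Z = 365$ ($Z = 114 + 251 = 365$)
$\left(Z + 190\right)^{2} = \left(365 + 190\right)^{2} = 555^{2} = 308025$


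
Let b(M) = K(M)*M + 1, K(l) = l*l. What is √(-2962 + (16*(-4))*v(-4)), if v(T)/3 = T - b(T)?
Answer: I*√14290 ≈ 119.54*I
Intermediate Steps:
K(l) = l²
b(M) = 1 + M³ (b(M) = M²*M + 1 = M³ + 1 = 1 + M³)
v(T) = -3 - 3*T³ + 3*T (v(T) = 3*(T - (1 + T³)) = 3*(T + (-1 - T³)) = 3*(-1 + T - T³) = -3 - 3*T³ + 3*T)
√(-2962 + (16*(-4))*v(-4)) = √(-2962 + (16*(-4))*(-3 - 3*(-4)³ + 3*(-4))) = √(-2962 - 64*(-3 - 3*(-64) - 12)) = √(-2962 - 64*(-3 + 192 - 12)) = √(-2962 - 64*177) = √(-2962 - 11328) = √(-14290) = I*√14290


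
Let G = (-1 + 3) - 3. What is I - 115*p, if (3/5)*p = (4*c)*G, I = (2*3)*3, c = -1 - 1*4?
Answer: -11446/3 ≈ -3815.3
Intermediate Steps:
c = -5 (c = -1 - 4 = -5)
G = -1 (G = 2 - 3 = -1)
I = 18 (I = 6*3 = 18)
p = 100/3 (p = 5*((4*(-5))*(-1))/3 = 5*(-20*(-1))/3 = (5/3)*20 = 100/3 ≈ 33.333)
I - 115*p = 18 - 115*100/3 = 18 - 11500/3 = -11446/3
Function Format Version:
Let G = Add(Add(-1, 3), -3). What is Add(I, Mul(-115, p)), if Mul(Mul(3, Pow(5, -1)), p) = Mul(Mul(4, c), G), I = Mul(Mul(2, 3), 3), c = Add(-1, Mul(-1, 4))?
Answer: Rational(-11446, 3) ≈ -3815.3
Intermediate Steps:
c = -5 (c = Add(-1, -4) = -5)
G = -1 (G = Add(2, -3) = -1)
I = 18 (I = Mul(6, 3) = 18)
p = Rational(100, 3) (p = Mul(Rational(5, 3), Mul(Mul(4, -5), -1)) = Mul(Rational(5, 3), Mul(-20, -1)) = Mul(Rational(5, 3), 20) = Rational(100, 3) ≈ 33.333)
Add(I, Mul(-115, p)) = Add(18, Mul(-115, Rational(100, 3))) = Add(18, Rational(-11500, 3)) = Rational(-11446, 3)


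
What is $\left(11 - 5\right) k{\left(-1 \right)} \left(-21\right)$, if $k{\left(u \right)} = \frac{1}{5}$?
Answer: $- \frac{126}{5} \approx -25.2$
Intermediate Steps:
$k{\left(u \right)} = \frac{1}{5}$
$\left(11 - 5\right) k{\left(-1 \right)} \left(-21\right) = \left(11 - 5\right) \frac{1}{5} \left(-21\right) = 6 \cdot \frac{1}{5} \left(-21\right) = \frac{6}{5} \left(-21\right) = - \frac{126}{5}$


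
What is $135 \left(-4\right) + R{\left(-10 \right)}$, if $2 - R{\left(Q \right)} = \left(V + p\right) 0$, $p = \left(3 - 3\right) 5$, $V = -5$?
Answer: $-538$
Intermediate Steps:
$p = 0$ ($p = 0 \cdot 5 = 0$)
$R{\left(Q \right)} = 2$ ($R{\left(Q \right)} = 2 - \left(-5 + 0\right) 0 = 2 - \left(-5\right) 0 = 2 - 0 = 2 + 0 = 2$)
$135 \left(-4\right) + R{\left(-10 \right)} = 135 \left(-4\right) + 2 = -540 + 2 = -538$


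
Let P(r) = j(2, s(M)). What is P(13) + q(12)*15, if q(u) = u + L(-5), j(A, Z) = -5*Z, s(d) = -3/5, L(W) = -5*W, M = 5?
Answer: 558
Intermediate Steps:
s(d) = -⅗ (s(d) = -3*⅕ = -⅗)
q(u) = 25 + u (q(u) = u - 5*(-5) = u + 25 = 25 + u)
P(r) = 3 (P(r) = -5*(-⅗) = 3)
P(13) + q(12)*15 = 3 + (25 + 12)*15 = 3 + 37*15 = 3 + 555 = 558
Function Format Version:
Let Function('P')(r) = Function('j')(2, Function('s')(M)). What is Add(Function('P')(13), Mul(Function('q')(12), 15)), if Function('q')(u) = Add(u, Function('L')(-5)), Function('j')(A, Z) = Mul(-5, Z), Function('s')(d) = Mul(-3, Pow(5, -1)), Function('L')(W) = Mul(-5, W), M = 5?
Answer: 558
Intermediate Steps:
Function('s')(d) = Rational(-3, 5) (Function('s')(d) = Mul(-3, Rational(1, 5)) = Rational(-3, 5))
Function('q')(u) = Add(25, u) (Function('q')(u) = Add(u, Mul(-5, -5)) = Add(u, 25) = Add(25, u))
Function('P')(r) = 3 (Function('P')(r) = Mul(-5, Rational(-3, 5)) = 3)
Add(Function('P')(13), Mul(Function('q')(12), 15)) = Add(3, Mul(Add(25, 12), 15)) = Add(3, Mul(37, 15)) = Add(3, 555) = 558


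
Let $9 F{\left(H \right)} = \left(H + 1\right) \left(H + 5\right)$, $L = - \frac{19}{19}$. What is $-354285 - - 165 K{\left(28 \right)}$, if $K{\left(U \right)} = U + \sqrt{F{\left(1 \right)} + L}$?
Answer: $-349665 + 55 \sqrt{3} \approx -3.4957 \cdot 10^{5}$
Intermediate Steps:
$L = -1$ ($L = \left(-19\right) \frac{1}{19} = -1$)
$F{\left(H \right)} = \frac{\left(1 + H\right) \left(5 + H\right)}{9}$ ($F{\left(H \right)} = \frac{\left(H + 1\right) \left(H + 5\right)}{9} = \frac{\left(1 + H\right) \left(5 + H\right)}{9}$)
$K{\left(U \right)} = U + \frac{\sqrt{3}}{3}$ ($K{\left(U \right)} = U + \sqrt{\left(\frac{5}{9} + \frac{1^{2}}{9} + \frac{2}{3} \cdot 1\right) - 1} = U + \sqrt{\left(\frac{5}{9} + \frac{1}{9} \cdot 1 + \frac{2}{3}\right) - 1} = U + \sqrt{\left(\frac{5}{9} + \frac{1}{9} + \frac{2}{3}\right) - 1} = U + \sqrt{\frac{4}{3} - 1} = U + \sqrt{\frac{1}{3}} = U + \frac{\sqrt{3}}{3}$)
$-354285 - - 165 K{\left(28 \right)} = -354285 - - 165 \left(28 + \frac{\sqrt{3}}{3}\right) = -354285 - \left(-4620 - 55 \sqrt{3}\right) = -354285 + \left(4620 + 55 \sqrt{3}\right) = -349665 + 55 \sqrt{3}$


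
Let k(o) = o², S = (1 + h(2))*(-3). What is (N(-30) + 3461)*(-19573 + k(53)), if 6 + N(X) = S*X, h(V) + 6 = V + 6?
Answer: -62445900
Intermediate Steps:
h(V) = V (h(V) = -6 + (V + 6) = -6 + (6 + V) = V)
S = -9 (S = (1 + 2)*(-3) = 3*(-3) = -9)
N(X) = -6 - 9*X
(N(-30) + 3461)*(-19573 + k(53)) = ((-6 - 9*(-30)) + 3461)*(-19573 + 53²) = ((-6 + 270) + 3461)*(-19573 + 2809) = (264 + 3461)*(-16764) = 3725*(-16764) = -62445900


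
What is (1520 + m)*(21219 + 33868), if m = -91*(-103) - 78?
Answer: 595765905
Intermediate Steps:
m = 9295 (m = 9373 - 78 = 9295)
(1520 + m)*(21219 + 33868) = (1520 + 9295)*(21219 + 33868) = 10815*55087 = 595765905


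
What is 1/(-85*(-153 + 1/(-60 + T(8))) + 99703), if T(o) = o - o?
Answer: 12/1352513 ≈ 8.8724e-6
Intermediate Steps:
T(o) = 0
1/(-85*(-153 + 1/(-60 + T(8))) + 99703) = 1/(-85*(-153 + 1/(-60 + 0)) + 99703) = 1/(-85*(-153 + 1/(-60)) + 99703) = 1/(-85*(-153 - 1/60) + 99703) = 1/(-85*(-9181/60) + 99703) = 1/(156077/12 + 99703) = 1/(1352513/12) = 12/1352513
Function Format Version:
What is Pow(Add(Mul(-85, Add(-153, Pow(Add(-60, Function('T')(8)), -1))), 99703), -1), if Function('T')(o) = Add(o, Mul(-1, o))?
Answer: Rational(12, 1352513) ≈ 8.8724e-6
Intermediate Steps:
Function('T')(o) = 0
Pow(Add(Mul(-85, Add(-153, Pow(Add(-60, Function('T')(8)), -1))), 99703), -1) = Pow(Add(Mul(-85, Add(-153, Pow(Add(-60, 0), -1))), 99703), -1) = Pow(Add(Mul(-85, Add(-153, Pow(-60, -1))), 99703), -1) = Pow(Add(Mul(-85, Add(-153, Rational(-1, 60))), 99703), -1) = Pow(Add(Mul(-85, Rational(-9181, 60)), 99703), -1) = Pow(Add(Rational(156077, 12), 99703), -1) = Pow(Rational(1352513, 12), -1) = Rational(12, 1352513)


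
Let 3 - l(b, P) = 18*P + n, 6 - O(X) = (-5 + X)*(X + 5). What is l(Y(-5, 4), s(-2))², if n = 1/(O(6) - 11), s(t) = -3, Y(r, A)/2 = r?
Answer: 833569/256 ≈ 3256.1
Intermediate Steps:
O(X) = 6 - (-5 + X)*(5 + X) (O(X) = 6 - (-5 + X)*(X + 5) = 6 - (-5 + X)*(5 + X))
Y(r, A) = 2*r
n = -1/16 (n = 1/((31 - 1*6²) - 11) = 1/((31 - 1*36) - 11) = 1/((31 - 36) - 11) = 1/(-5 - 11) = 1/(-16) = -1/16 ≈ -0.062500)
l(b, P) = 49/16 - 18*P (l(b, P) = 3 - (18*P - 1/16) = 3 - (-1/16 + 18*P) = 3 + (1/16 - 18*P) = 49/16 - 18*P)
l(Y(-5, 4), s(-2))² = (49/16 - 18*(-3))² = (49/16 + 54)² = (913/16)² = 833569/256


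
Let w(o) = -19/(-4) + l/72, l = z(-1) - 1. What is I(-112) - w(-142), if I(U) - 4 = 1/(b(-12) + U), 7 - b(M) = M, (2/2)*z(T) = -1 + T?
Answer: -535/744 ≈ -0.71909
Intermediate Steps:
z(T) = -1 + T
l = -3 (l = (-1 - 1) - 1 = -2 - 1 = -3)
b(M) = 7 - M
I(U) = 4 + 1/(19 + U) (I(U) = 4 + 1/((7 - 1*(-12)) + U) = 4 + 1/((7 + 12) + U) = 4 + 1/(19 + U))
w(o) = 113/24 (w(o) = -19/(-4) - 3/72 = -19*(-1/4) - 3*1/72 = 19/4 - 1/24 = 113/24)
I(-112) - w(-142) = (77 + 4*(-112))/(19 - 112) - 1*113/24 = (77 - 448)/(-93) - 113/24 = -1/93*(-371) - 113/24 = 371/93 - 113/24 = -535/744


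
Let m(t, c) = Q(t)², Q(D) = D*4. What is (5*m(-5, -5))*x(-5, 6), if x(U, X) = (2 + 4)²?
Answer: 72000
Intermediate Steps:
Q(D) = 4*D
m(t, c) = 16*t² (m(t, c) = (4*t)² = 16*t²)
x(U, X) = 36 (x(U, X) = 6² = 36)
(5*m(-5, -5))*x(-5, 6) = (5*(16*(-5)²))*36 = (5*(16*25))*36 = (5*400)*36 = 2000*36 = 72000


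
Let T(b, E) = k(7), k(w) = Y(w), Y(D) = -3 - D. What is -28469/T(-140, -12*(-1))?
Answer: 28469/10 ≈ 2846.9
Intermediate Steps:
k(w) = -3 - w
T(b, E) = -10 (T(b, E) = -3 - 1*7 = -3 - 7 = -10)
-28469/T(-140, -12*(-1)) = -28469/(-10) = -28469*(-⅒) = 28469/10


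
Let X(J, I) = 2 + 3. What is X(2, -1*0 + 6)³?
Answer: 125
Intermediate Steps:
X(J, I) = 5
X(2, -1*0 + 6)³ = 5³ = 125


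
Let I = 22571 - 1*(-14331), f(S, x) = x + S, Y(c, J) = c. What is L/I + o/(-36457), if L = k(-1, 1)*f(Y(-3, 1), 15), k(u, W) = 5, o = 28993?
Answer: -533856133/672668107 ≈ -0.79364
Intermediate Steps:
f(S, x) = S + x
I = 36902 (I = 22571 + 14331 = 36902)
L = 60 (L = 5*(-3 + 15) = 5*12 = 60)
L/I + o/(-36457) = 60/36902 + 28993/(-36457) = 60*(1/36902) + 28993*(-1/36457) = 30/18451 - 28993/36457 = -533856133/672668107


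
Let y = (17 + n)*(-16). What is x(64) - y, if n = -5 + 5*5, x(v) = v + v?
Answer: 720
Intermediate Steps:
x(v) = 2*v
n = 20 (n = -5 + 25 = 20)
y = -592 (y = (17 + 20)*(-16) = 37*(-16) = -592)
x(64) - y = 2*64 - 1*(-592) = 128 + 592 = 720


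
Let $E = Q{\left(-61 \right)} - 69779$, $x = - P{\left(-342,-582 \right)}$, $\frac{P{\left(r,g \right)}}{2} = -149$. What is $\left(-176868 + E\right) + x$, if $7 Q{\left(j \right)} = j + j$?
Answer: $- \frac{1724565}{7} \approx -2.4637 \cdot 10^{5}$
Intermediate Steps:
$P{\left(r,g \right)} = -298$ ($P{\left(r,g \right)} = 2 \left(-149\right) = -298$)
$x = 298$ ($x = \left(-1\right) \left(-298\right) = 298$)
$Q{\left(j \right)} = \frac{2 j}{7}$ ($Q{\left(j \right)} = \frac{j + j}{7} = \frac{2 j}{7}$)
$E = - \frac{488575}{7}$ ($E = \frac{2}{7} \left(-61\right) - 69779 = - \frac{122}{7} - 69779 = - \frac{488575}{7} \approx -69796.0$)
$\left(-176868 + E\right) + x = \left(-176868 - \frac{488575}{7}\right) + 298 = - \frac{1726651}{7} + 298 = - \frac{1724565}{7}$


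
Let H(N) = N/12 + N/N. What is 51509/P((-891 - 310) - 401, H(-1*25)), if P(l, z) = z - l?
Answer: 618108/19211 ≈ 32.175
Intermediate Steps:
H(N) = 1 + N/12 (H(N) = N*(1/12) + 1 = N/12 + 1 = 1 + N/12)
51509/P((-891 - 310) - 401, H(-1*25)) = 51509/((1 + (-1*25)/12) - ((-891 - 310) - 401)) = 51509/((1 + (1/12)*(-25)) - (-1201 - 401)) = 51509/((1 - 25/12) - 1*(-1602)) = 51509/(-13/12 + 1602) = 51509/(19211/12) = 51509*(12/19211) = 618108/19211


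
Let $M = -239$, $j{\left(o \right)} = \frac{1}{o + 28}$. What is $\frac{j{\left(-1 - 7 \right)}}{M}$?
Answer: $- \frac{1}{4780} \approx -0.00020921$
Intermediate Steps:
$j{\left(o \right)} = \frac{1}{28 + o}$
$\frac{j{\left(-1 - 7 \right)}}{M} = \frac{1}{\left(28 - 8\right) \left(-239\right)} = \frac{1}{28 - 8} \left(- \frac{1}{239}\right) = \frac{1}{20} \left(- \frac{1}{239}\right) = - \frac{1}{4780}$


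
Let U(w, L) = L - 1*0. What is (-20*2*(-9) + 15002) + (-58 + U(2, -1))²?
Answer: 18843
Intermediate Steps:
U(w, L) = L (U(w, L) = L + 0 = L)
(-20*2*(-9) + 15002) + (-58 + U(2, -1))² = (-20*2*(-9) + 15002) + (-58 - 1)² = (-40*(-9) + 15002) + (-59)² = (360 + 15002) + 3481 = 15362 + 3481 = 18843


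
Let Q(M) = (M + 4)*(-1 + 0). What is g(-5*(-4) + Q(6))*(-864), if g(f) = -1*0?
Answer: 0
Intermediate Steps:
Q(M) = -4 - M (Q(M) = (4 + M)*(-1) = -4 - M)
g(f) = 0
g(-5*(-4) + Q(6))*(-864) = 0*(-864) = 0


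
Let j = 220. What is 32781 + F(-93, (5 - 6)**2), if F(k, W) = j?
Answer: 33001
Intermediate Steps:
F(k, W) = 220
32781 + F(-93, (5 - 6)**2) = 32781 + 220 = 33001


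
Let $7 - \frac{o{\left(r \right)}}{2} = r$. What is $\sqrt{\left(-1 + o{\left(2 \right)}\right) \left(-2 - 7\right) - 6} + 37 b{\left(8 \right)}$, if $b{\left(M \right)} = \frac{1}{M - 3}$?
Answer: $\frac{37}{5} + i \sqrt{87} \approx 7.4 + 9.3274 i$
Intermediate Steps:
$b{\left(M \right)} = \frac{1}{-3 + M}$
$o{\left(r \right)} = 14 - 2 r$
$\sqrt{\left(-1 + o{\left(2 \right)}\right) \left(-2 - 7\right) - 6} + 37 b{\left(8 \right)} = \sqrt{\left(-1 + \left(14 - 4\right)\right) \left(-2 - 7\right) - 6} + \frac{37}{-3 + 8} = \sqrt{\left(-1 + \left(14 - 4\right)\right) \left(-9\right) - 6} + \frac{37}{5} = \sqrt{\left(-1 + 10\right) \left(-9\right) - 6} + 37 \cdot \frac{1}{5} = \sqrt{9 \left(-9\right) - 6} + \frac{37}{5} = \sqrt{-81 - 6} + \frac{37}{5} = \sqrt{-87} + \frac{37}{5} = i \sqrt{87} + \frac{37}{5} = \frac{37}{5} + i \sqrt{87}$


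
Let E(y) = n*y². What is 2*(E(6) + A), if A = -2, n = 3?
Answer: 212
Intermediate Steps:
E(y) = 3*y²
2*(E(6) + A) = 2*(3*6² - 2) = 2*(3*36 - 2) = 2*(108 - 2) = 2*106 = 212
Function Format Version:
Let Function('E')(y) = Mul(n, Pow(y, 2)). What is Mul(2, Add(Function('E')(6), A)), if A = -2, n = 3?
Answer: 212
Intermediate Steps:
Function('E')(y) = Mul(3, Pow(y, 2))
Mul(2, Add(Function('E')(6), A)) = Mul(2, Add(Mul(3, Pow(6, 2)), -2)) = Mul(2, Add(Mul(3, 36), -2)) = Mul(2, Add(108, -2)) = Mul(2, 106) = 212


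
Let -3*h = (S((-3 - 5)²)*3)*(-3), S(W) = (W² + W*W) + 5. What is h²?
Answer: 604717281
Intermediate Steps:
S(W) = 5 + 2*W² (S(W) = (W² + W²) + 5 = 2*W² + 5 = 5 + 2*W²)
h = 24591 (h = -(5 + 2*((-3 - 5)²)²)*3*(-3)/3 = -(5 + 2*((-8)²)²)*3*(-3)/3 = -(5 + 2*64²)*3*(-3)/3 = -(5 + 2*4096)*3*(-3)/3 = -(5 + 8192)*3*(-3)/3 = -8197*3*(-3)/3 = -8197*(-3) = -⅓*(-73773) = 24591)
h² = 24591² = 604717281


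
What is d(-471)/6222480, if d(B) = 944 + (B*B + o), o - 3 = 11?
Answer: 222799/6222480 ≈ 0.035806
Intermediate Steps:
o = 14 (o = 3 + 11 = 14)
d(B) = 958 + B² (d(B) = 944 + (B*B + 14) = 944 + (B² + 14) = 944 + (14 + B²) = 958 + B²)
d(-471)/6222480 = (958 + (-471)²)/6222480 = (958 + 221841)*(1/6222480) = 222799*(1/6222480) = 222799/6222480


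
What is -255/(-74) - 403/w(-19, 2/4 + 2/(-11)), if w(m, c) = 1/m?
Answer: 566873/74 ≈ 7660.4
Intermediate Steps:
-255/(-74) - 403/w(-19, 2/4 + 2/(-11)) = -255/(-74) - 403/(1/(-19)) = -255*(-1/74) - 403/(-1/19) = 255/74 - 403*(-19) = 255/74 + 7657 = 566873/74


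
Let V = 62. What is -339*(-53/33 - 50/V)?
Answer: 278884/341 ≈ 817.84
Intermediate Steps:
-339*(-53/33 - 50/V) = -339*(-53/33 - 50/62) = -339*(-53*1/33 - 50*1/62) = -339*(-53/33 - 25/31) = -339*(-2468/1023) = 278884/341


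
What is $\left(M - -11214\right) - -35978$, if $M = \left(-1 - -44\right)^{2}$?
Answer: $49041$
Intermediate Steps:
$M = 1849$ ($M = \left(-1 + 44\right)^{2} = 43^{2} = 1849$)
$\left(M - -11214\right) - -35978 = \left(1849 - -11214\right) - -35978 = \left(1849 + 11214\right) + 35978 = 13063 + 35978 = 49041$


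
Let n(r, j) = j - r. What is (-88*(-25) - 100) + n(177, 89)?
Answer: 2012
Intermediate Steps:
(-88*(-25) - 100) + n(177, 89) = (-88*(-25) - 100) + (89 - 1*177) = (2200 - 100) + (89 - 177) = 2100 - 88 = 2012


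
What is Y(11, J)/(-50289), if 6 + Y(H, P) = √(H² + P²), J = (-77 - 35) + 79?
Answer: 2/16763 - 11*√10/50289 ≈ -0.00057239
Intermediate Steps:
J = -33 (J = -112 + 79 = -33)
Y(H, P) = -6 + √(H² + P²)
Y(11, J)/(-50289) = (-6 + √(11² + (-33)²))/(-50289) = (-6 + √(121 + 1089))*(-1/50289) = (-6 + √1210)*(-1/50289) = (-6 + 11*√10)*(-1/50289) = 2/16763 - 11*√10/50289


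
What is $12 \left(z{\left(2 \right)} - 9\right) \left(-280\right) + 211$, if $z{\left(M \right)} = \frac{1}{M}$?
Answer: $28771$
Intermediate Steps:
$12 \left(z{\left(2 \right)} - 9\right) \left(-280\right) + 211 = 12 \left(\frac{1}{2} - 9\right) \left(-280\right) + 211 = 12 \left(- \frac{17}{2}\right) \left(-280\right) + 211 = \left(-102\right) \left(-280\right) + 211 = 28560 + 211 = 28771$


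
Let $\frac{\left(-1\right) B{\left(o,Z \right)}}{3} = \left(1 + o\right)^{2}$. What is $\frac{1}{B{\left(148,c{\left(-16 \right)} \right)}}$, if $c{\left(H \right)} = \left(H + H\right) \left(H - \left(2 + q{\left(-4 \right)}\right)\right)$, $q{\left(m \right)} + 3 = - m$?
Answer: $- \frac{1}{66603} \approx -1.5014 \cdot 10^{-5}$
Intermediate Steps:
$q{\left(m \right)} = -3 - m$
$c{\left(H \right)} = 2 H \left(-3 + H\right)$ ($c{\left(H \right)} = \left(H + H\right) \left(H - \left(-1 + 4\right)\right) = 2 H \left(H - 3\right) = 2 H \left(-3 + H\right)$)
$B{\left(o,Z \right)} = - 3 \left(1 + o\right)^{2}$
$\frac{1}{B{\left(148,c{\left(-16 \right)} \right)}} = \frac{1}{\left(-3\right) \left(1 + 148\right)^{2}} = \frac{1}{\left(-3\right) 149^{2}} = \frac{1}{\left(-3\right) 22201} = \frac{1}{-66603} = - \frac{1}{66603}$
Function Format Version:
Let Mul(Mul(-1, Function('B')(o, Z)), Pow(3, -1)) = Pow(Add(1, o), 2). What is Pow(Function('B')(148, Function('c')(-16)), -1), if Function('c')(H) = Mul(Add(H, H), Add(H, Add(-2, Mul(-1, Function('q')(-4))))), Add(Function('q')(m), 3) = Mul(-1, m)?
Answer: Rational(-1, 66603) ≈ -1.5014e-5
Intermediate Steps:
Function('q')(m) = Add(-3, Mul(-1, m))
Function('c')(H) = Mul(2, H, Add(-3, H)) (Function('c')(H) = Mul(Add(H, H), Add(H, Add(-2, Mul(-1, Add(-3, Mul(-1, -4)))))) = Mul(Mul(2, H), Add(H, Add(-2, Mul(-1, Add(-3, 4))))) = Mul(Mul(2, H), Add(H, Add(-2, Mul(-1, 1)))) = Mul(Mul(2, H), Add(H, Add(-2, -1))) = Mul(Mul(2, H), Add(H, -3)) = Mul(Mul(2, H), Add(-3, H)) = Mul(2, H, Add(-3, H)))
Function('B')(o, Z) = Mul(-3, Pow(Add(1, o), 2))
Pow(Function('B')(148, Function('c')(-16)), -1) = Pow(Mul(-3, Pow(Add(1, 148), 2)), -1) = Pow(Mul(-3, Pow(149, 2)), -1) = Pow(Mul(-3, 22201), -1) = Pow(-66603, -1) = Rational(-1, 66603)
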